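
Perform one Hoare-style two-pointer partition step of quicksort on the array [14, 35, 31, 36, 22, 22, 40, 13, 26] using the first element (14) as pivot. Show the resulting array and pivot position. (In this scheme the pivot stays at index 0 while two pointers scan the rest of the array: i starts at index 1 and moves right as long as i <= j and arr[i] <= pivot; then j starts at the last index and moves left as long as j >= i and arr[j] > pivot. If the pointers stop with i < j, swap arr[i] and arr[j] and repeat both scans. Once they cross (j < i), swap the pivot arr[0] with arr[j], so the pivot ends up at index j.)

Hoare-style two-pointer partition with pivot = 14:

Initial array: [14, 35, 31, 36, 22, 22, 40, 13, 26]

Pointers start at i = 1, j = 8.
i stops at index 1 (arr[1]=35 > 14), j stops at index 7 (arr[7]=13 <= 14): swap arr[1] and arr[7], array becomes [14, 13, 31, 36, 22, 22, 40, 35, 26]
i ends at 2, j ends at 1: the pointers have crossed (j < i), so scanning stops.

Swap pivot arr[0] with arr[1] to place pivot at position 1: [13, 14, 31, 36, 22, 22, 40, 35, 26]
Pivot position: 1

After partitioning with pivot 14, the array becomes [13, 14, 31, 36, 22, 22, 40, 35, 26]. The pivot is placed at index 1. All elements to the left of the pivot are <= 14, and all elements to the right are > 14.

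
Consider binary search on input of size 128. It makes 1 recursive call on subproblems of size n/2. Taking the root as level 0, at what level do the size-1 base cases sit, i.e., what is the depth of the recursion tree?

For divide and conquer with division factor 2:

Problem sizes at each level:
Level 0: 128
Level 1: 64
Level 2: 32
Level 3: 16
Level 4: 8
Level 5: 4
Level 6: 2
Level 7: 1

The root is level 0 and the size-1 base case is level 7 (the tree spans levels 0 through 7, i.e. 8 levels counting the root), so the depth is the number of divisions: log_2(128) = 7

The recursion tree depth is log_2(128) = 7. At each level, the problem size is divided by 2, so it takes 7 divisions to reduce to a base case of size 1. The algorithm makes 1 recursive call at each level.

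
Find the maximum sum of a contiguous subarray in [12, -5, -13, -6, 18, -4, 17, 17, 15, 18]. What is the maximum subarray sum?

Using Kadane's algorithm on [12, -5, -13, -6, 18, -4, 17, 17, 15, 18]:

Scanning through the array:
Position 1 (value -5): max_ending_here = 7, max_so_far = 12
Position 2 (value -13): max_ending_here = -6, max_so_far = 12
Position 3 (value -6): max_ending_here = -6, max_so_far = 12
Position 4 (value 18): max_ending_here = 18, max_so_far = 18
Position 5 (value -4): max_ending_here = 14, max_so_far = 18
Position 6 (value 17): max_ending_here = 31, max_so_far = 31
Position 7 (value 17): max_ending_here = 48, max_so_far = 48
Position 8 (value 15): max_ending_here = 63, max_so_far = 63
Position 9 (value 18): max_ending_here = 81, max_so_far = 81

Maximum subarray: [18, -4, 17, 17, 15, 18]
Maximum sum: 81

The maximum subarray is [18, -4, 17, 17, 15, 18] with sum 81. This subarray runs from index 4 to index 9.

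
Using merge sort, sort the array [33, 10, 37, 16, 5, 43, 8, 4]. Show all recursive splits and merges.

Merge sort trace:

Split: [33, 10, 37, 16, 5, 43, 8, 4] -> [33, 10, 37, 16] and [5, 43, 8, 4]
  Split: [33, 10, 37, 16] -> [33, 10] and [37, 16]
    Split: [33, 10] -> [33] and [10]
    Merge: [33] + [10] -> [10, 33]
    Split: [37, 16] -> [37] and [16]
    Merge: [37] + [16] -> [16, 37]
  Merge: [10, 33] + [16, 37] -> [10, 16, 33, 37]
  Split: [5, 43, 8, 4] -> [5, 43] and [8, 4]
    Split: [5, 43] -> [5] and [43]
    Merge: [5] + [43] -> [5, 43]
    Split: [8, 4] -> [8] and [4]
    Merge: [8] + [4] -> [4, 8]
  Merge: [5, 43] + [4, 8] -> [4, 5, 8, 43]
Merge: [10, 16, 33, 37] + [4, 5, 8, 43] -> [4, 5, 8, 10, 16, 33, 37, 43]

Final sorted array: [4, 5, 8, 10, 16, 33, 37, 43]

The merge sort proceeds by recursively splitting the array and merging sorted halves.
After all merges, the sorted array is [4, 5, 8, 10, 16, 33, 37, 43].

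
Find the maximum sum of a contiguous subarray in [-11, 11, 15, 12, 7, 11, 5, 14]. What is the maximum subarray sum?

Using Kadane's algorithm on [-11, 11, 15, 12, 7, 11, 5, 14]:

Scanning through the array:
Position 1 (value 11): max_ending_here = 11, max_so_far = 11
Position 2 (value 15): max_ending_here = 26, max_so_far = 26
Position 3 (value 12): max_ending_here = 38, max_so_far = 38
Position 4 (value 7): max_ending_here = 45, max_so_far = 45
Position 5 (value 11): max_ending_here = 56, max_so_far = 56
Position 6 (value 5): max_ending_here = 61, max_so_far = 61
Position 7 (value 14): max_ending_here = 75, max_so_far = 75

Maximum subarray: [11, 15, 12, 7, 11, 5, 14]
Maximum sum: 75

The maximum subarray is [11, 15, 12, 7, 11, 5, 14] with sum 75. This subarray runs from index 1 to index 7.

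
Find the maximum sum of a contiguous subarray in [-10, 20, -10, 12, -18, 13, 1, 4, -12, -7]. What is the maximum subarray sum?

Using Kadane's algorithm on [-10, 20, -10, 12, -18, 13, 1, 4, -12, -7]:

Scanning through the array:
Position 1 (value 20): max_ending_here = 20, max_so_far = 20
Position 2 (value -10): max_ending_here = 10, max_so_far = 20
Position 3 (value 12): max_ending_here = 22, max_so_far = 22
Position 4 (value -18): max_ending_here = 4, max_so_far = 22
Position 5 (value 13): max_ending_here = 17, max_so_far = 22
Position 6 (value 1): max_ending_here = 18, max_so_far = 22
Position 7 (value 4): max_ending_here = 22, max_so_far = 22
Position 8 (value -12): max_ending_here = 10, max_so_far = 22
Position 9 (value -7): max_ending_here = 3, max_so_far = 22

Maximum subarray: [20, -10, 12]
Maximum sum: 22

The maximum subarray is [20, -10, 12] with sum 22. This subarray runs from index 1 to index 3.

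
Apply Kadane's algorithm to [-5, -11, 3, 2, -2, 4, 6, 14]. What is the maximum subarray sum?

Using Kadane's algorithm on [-5, -11, 3, 2, -2, 4, 6, 14]:

Scanning through the array:
Position 1 (value -11): max_ending_here = -11, max_so_far = -5
Position 2 (value 3): max_ending_here = 3, max_so_far = 3
Position 3 (value 2): max_ending_here = 5, max_so_far = 5
Position 4 (value -2): max_ending_here = 3, max_so_far = 5
Position 5 (value 4): max_ending_here = 7, max_so_far = 7
Position 6 (value 6): max_ending_here = 13, max_so_far = 13
Position 7 (value 14): max_ending_here = 27, max_so_far = 27

Maximum subarray: [3, 2, -2, 4, 6, 14]
Maximum sum: 27

The maximum subarray is [3, 2, -2, 4, 6, 14] with sum 27. This subarray runs from index 2 to index 7.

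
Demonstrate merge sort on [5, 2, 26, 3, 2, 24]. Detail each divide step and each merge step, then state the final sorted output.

Merge sort trace:

Split: [5, 2, 26, 3, 2, 24] -> [5, 2, 26] and [3, 2, 24]
  Split: [5, 2, 26] -> [5] and [2, 26]
    Split: [2, 26] -> [2] and [26]
    Merge: [2] + [26] -> [2, 26]
  Merge: [5] + [2, 26] -> [2, 5, 26]
  Split: [3, 2, 24] -> [3] and [2, 24]
    Split: [2, 24] -> [2] and [24]
    Merge: [2] + [24] -> [2, 24]
  Merge: [3] + [2, 24] -> [2, 3, 24]
Merge: [2, 5, 26] + [2, 3, 24] -> [2, 2, 3, 5, 24, 26]

Final sorted array: [2, 2, 3, 5, 24, 26]

The merge sort proceeds by recursively splitting the array and merging sorted halves.
After all merges, the sorted array is [2, 2, 3, 5, 24, 26].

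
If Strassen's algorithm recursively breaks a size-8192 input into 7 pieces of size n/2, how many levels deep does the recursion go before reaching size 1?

For divide and conquer with division factor 2:

Problem sizes at each level:
Level 0: 8192
Level 1: 4096
Level 2: 2048
Level 3: 1024
Level 4: 512
Level 5: 256
Level 6: 128
Level 7: 64
Level 8: 32
Level 9: 16
Level 10: 8
Level 11: 4
Level 12: 2
Level 13: 1

The root is level 0 and the size-1 base case is level 13 (the tree spans levels 0 through 13, i.e. 14 levels counting the root), so the depth is the number of divisions: log_2(8192) = 13

The recursion tree depth is log_2(8192) = 13. At each level, the problem size is divided by 2, so it takes 13 divisions to reduce to a base case of size 1. The algorithm makes 7 recursive calls at each level.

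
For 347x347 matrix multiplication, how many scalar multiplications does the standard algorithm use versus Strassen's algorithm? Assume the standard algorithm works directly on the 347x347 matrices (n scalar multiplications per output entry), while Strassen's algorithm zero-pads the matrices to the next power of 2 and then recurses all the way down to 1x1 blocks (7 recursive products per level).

Matrix multiplication for 347x347 matrices:

Strassen's algorithm requires power-of-2 dimensions. Pad 347x347 to 512x512 (next power of 2).

Standard algorithm: 347^3 = 41781923 multiplications
Strassen's algorithm: 7^(log2(512)) = 7^9 = 40353607 multiplications
Savings: 41781923 - 40353607 = 1428316 multiplications

Standard: 41781923 multiplications (347^3). Strassen: 40353607 multiplications (7^9, after padding to 512x512). Strassen reduces 8 recursive multiplications to 7 at each level.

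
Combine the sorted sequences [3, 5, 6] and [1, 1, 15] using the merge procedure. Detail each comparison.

Merging process:

Compare 3 vs 1: take 1 from right. Merged: [1]
Compare 3 vs 1: take 1 from right. Merged: [1, 1]
Compare 3 vs 15: take 3 from left. Merged: [1, 1, 3]
Compare 5 vs 15: take 5 from left. Merged: [1, 1, 3, 5]
Compare 6 vs 15: take 6 from left. Merged: [1, 1, 3, 5, 6]
Append remaining from right: [15]. Merged: [1, 1, 3, 5, 6, 15]

Final merged array: [1, 1, 3, 5, 6, 15]
Total comparisons: 5

The merged array is [1, 1, 3, 5, 6, 15], requiring 5 comparisons. The merge step runs in O(n) time where n is the total number of elements.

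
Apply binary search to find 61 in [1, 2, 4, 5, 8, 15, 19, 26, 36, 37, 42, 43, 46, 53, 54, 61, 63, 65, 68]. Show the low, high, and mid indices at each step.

Binary search for 61 in [1, 2, 4, 5, 8, 15, 19, 26, 36, 37, 42, 43, 46, 53, 54, 61, 63, 65, 68]:

lo=0, hi=18, mid=9, arr[mid]=37 -> 37 < 61, search right half
lo=10, hi=18, mid=14, arr[mid]=54 -> 54 < 61, search right half
lo=15, hi=18, mid=16, arr[mid]=63 -> 63 > 61, search left half
lo=15, hi=15, mid=15, arr[mid]=61 -> Found target at index 15!

Binary search finds 61 at index 15 after 4 comparisons. The search repeatedly halves the search space by comparing with the middle element.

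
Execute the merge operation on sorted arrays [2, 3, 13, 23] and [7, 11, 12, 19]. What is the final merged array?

Merging process:

Compare 2 vs 7: take 2 from left. Merged: [2]
Compare 3 vs 7: take 3 from left. Merged: [2, 3]
Compare 13 vs 7: take 7 from right. Merged: [2, 3, 7]
Compare 13 vs 11: take 11 from right. Merged: [2, 3, 7, 11]
Compare 13 vs 12: take 12 from right. Merged: [2, 3, 7, 11, 12]
Compare 13 vs 19: take 13 from left. Merged: [2, 3, 7, 11, 12, 13]
Compare 23 vs 19: take 19 from right. Merged: [2, 3, 7, 11, 12, 13, 19]
Append remaining from left: [23]. Merged: [2, 3, 7, 11, 12, 13, 19, 23]

Final merged array: [2, 3, 7, 11, 12, 13, 19, 23]
Total comparisons: 7

The merged array is [2, 3, 7, 11, 12, 13, 19, 23], requiring 7 comparisons. The merge step runs in O(n) time where n is the total number of elements.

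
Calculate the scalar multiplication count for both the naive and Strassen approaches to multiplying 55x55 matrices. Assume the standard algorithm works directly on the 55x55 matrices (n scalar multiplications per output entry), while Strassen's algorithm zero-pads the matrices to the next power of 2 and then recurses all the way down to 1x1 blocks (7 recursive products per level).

Matrix multiplication for 55x55 matrices:

Strassen's algorithm requires power-of-2 dimensions. Pad 55x55 to 64x64 (next power of 2).

Standard algorithm: 55^3 = 166375 multiplications
Strassen's algorithm: 7^(log2(64)) = 7^6 = 117649 multiplications
Savings: 166375 - 117649 = 48726 multiplications

Standard: 166375 multiplications (55^3). Strassen: 117649 multiplications (7^6, after padding to 64x64). Strassen reduces 8 recursive multiplications to 7 at each level.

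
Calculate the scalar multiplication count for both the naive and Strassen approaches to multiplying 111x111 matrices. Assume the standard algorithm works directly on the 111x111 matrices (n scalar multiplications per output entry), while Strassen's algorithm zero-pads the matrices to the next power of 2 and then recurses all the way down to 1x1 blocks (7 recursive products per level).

Matrix multiplication for 111x111 matrices:

Strassen's algorithm requires power-of-2 dimensions. Pad 111x111 to 128x128 (next power of 2).

Standard algorithm: 111^3 = 1367631 multiplications
Strassen's algorithm: 7^(log2(128)) = 7^7 = 823543 multiplications
Savings: 1367631 - 823543 = 544088 multiplications

Standard: 1367631 multiplications (111^3). Strassen: 823543 multiplications (7^7, after padding to 128x128). Strassen reduces 8 recursive multiplications to 7 at each level.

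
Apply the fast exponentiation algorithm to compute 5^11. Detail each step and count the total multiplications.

Computing 5^11 by squaring (build up from 5^1; each line after the first costs one multiplication):

5^1 = 5
5^2 = (5^1)^2 = 5^2 = 25
5^4 = (5^2)^2 = 25^2 = 625
5^5 = 5 * 5^4 = 5 * 625 = 3125
5^10 = (5^5)^2 = 3125^2 = 9765625
5^11 = 5 * 5^10 = 5 * 9765625 = 48828125

Result: 48828125
Multiplications needed: 5 (5 lines after 5^1)

5^11 = 48828125. Using exponentiation by squaring, this requires 5 multiplications. The key idea: if the exponent is even, square the half-power; if odd, multiply by the base once.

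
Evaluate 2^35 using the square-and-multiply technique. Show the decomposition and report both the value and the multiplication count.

Computing 2^35 by squaring (build up from 2^1; each line after the first costs one multiplication):

2^1 = 2
2^2 = (2^1)^2 = 2^2 = 4
2^4 = (2^2)^2 = 4^2 = 16
2^8 = (2^4)^2 = 16^2 = 256
2^16 = (2^8)^2 = 256^2 = 65536
2^17 = 2 * 2^16 = 2 * 65536 = 131072
2^34 = (2^17)^2 = 131072^2 = 17179869184
2^35 = 2 * 2^34 = 2 * 17179869184 = 34359738368

Result: 34359738368
Multiplications needed: 7 (7 lines after 2^1)

2^35 = 34359738368. Using exponentiation by squaring, this requires 7 multiplications. The key idea: if the exponent is even, square the half-power; if odd, multiply by the base once.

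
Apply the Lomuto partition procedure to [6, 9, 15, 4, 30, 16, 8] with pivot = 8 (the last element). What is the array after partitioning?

Lomuto partition with pivot = 8:

Initial array: [6, 9, 15, 4, 30, 16, 8]

arr[0]=6 <= 8: swap with position 0, array becomes [6, 9, 15, 4, 30, 16, 8]
arr[1]=9 > 8: no swap
arr[2]=15 > 8: no swap
arr[3]=4 <= 8: swap with position 1, array becomes [6, 4, 15, 9, 30, 16, 8]
arr[4]=30 > 8: no swap
arr[5]=16 > 8: no swap

Place pivot at position 2: [6, 4, 8, 9, 30, 16, 15]
Pivot position: 2

After partitioning with pivot 8, the array becomes [6, 4, 8, 9, 30, 16, 15]. The pivot is placed at index 2. All elements to the left of the pivot are <= 8, and all elements to the right are > 8.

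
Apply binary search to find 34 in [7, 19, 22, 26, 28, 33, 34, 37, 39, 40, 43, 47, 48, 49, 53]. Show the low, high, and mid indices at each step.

Binary search for 34 in [7, 19, 22, 26, 28, 33, 34, 37, 39, 40, 43, 47, 48, 49, 53]:

lo=0, hi=14, mid=7, arr[mid]=37 -> 37 > 34, search left half
lo=0, hi=6, mid=3, arr[mid]=26 -> 26 < 34, search right half
lo=4, hi=6, mid=5, arr[mid]=33 -> 33 < 34, search right half
lo=6, hi=6, mid=6, arr[mid]=34 -> Found target at index 6!

Binary search finds 34 at index 6 after 4 comparisons. The search repeatedly halves the search space by comparing with the middle element.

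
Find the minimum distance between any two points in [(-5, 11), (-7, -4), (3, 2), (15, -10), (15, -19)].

Computing all pairwise distances among 5 points:

d((-5, 11), (-7, -4)) = 15.1327
d((-5, 11), (3, 2)) = 12.0416
d((-5, 11), (15, -10)) = 29.0
d((-5, 11), (15, -19)) = 36.0555
d((-7, -4), (3, 2)) = 11.6619
d((-7, -4), (15, -10)) = 22.8035
d((-7, -4), (15, -19)) = 26.6271
d((3, 2), (15, -10)) = 16.9706
d((3, 2), (15, -19)) = 24.1868
d((15, -10), (15, -19)) = 9.0 <-- minimum

Closest pair: (15, -10) and (15, -19) with distance 9.0

The closest pair is (15, -10) and (15, -19) with Euclidean distance 9.0. For 5 points, brute-force pairwise comparison is shown above. For large n, the divide-and-conquer algorithm (sort by x, recurse on halves, check the dividing strip) achieves O(n log n).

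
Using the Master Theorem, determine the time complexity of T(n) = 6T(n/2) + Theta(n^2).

Master Theorem for T(n) = 6T(n/2) + O(n^2):

a = 6, b = 2, c = 2
log_b(a) = log_2(6) = 2.5850

Case 1: c = 2 < log_2(6) = 2.5850
T(n) = O(n^(log_2 6))

For T(n) = 6T(n/2) + O(n^2): log_2(6) = 2.5850. This is Case 1 of the Master Theorem (c < log_b(a), work dominated by leaves), giving O(n^(log_2 6)).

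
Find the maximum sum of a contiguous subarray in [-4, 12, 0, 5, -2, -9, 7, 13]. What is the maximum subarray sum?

Using Kadane's algorithm on [-4, 12, 0, 5, -2, -9, 7, 13]:

Scanning through the array:
Position 1 (value 12): max_ending_here = 12, max_so_far = 12
Position 2 (value 0): max_ending_here = 12, max_so_far = 12
Position 3 (value 5): max_ending_here = 17, max_so_far = 17
Position 4 (value -2): max_ending_here = 15, max_so_far = 17
Position 5 (value -9): max_ending_here = 6, max_so_far = 17
Position 6 (value 7): max_ending_here = 13, max_so_far = 17
Position 7 (value 13): max_ending_here = 26, max_so_far = 26

Maximum subarray: [12, 0, 5, -2, -9, 7, 13]
Maximum sum: 26

The maximum subarray is [12, 0, 5, -2, -9, 7, 13] with sum 26. This subarray runs from index 1 to index 7.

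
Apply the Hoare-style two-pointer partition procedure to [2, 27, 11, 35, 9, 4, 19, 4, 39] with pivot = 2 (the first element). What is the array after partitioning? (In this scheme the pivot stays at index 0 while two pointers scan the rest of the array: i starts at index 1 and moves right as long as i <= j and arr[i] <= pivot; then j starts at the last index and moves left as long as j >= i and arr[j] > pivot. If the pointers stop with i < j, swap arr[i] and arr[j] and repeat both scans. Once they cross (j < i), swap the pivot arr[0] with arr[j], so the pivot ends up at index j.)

Hoare-style two-pointer partition with pivot = 2:

Initial array: [2, 27, 11, 35, 9, 4, 19, 4, 39]

Pointers start at i = 1, j = 8.
i ends at 1, j ends at 0: the pointers have crossed (j < i), so scanning stops.

j = 0, so swapping arr[0] with arr[j] leaves the pivot at position 0: [2, 27, 11, 35, 9, 4, 19, 4, 39]
Pivot position: 0

After partitioning with pivot 2, the array becomes [2, 27, 11, 35, 9, 4, 19, 4, 39]. The pivot is placed at index 0. All elements to the left of the pivot are <= 2, and all elements to the right are > 2.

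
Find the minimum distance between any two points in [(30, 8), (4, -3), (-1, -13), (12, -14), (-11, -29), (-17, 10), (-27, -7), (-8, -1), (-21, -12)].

Computing all pairwise distances among 9 points:

d((30, 8), (4, -3)) = 28.2312
d((30, 8), (-1, -13)) = 37.4433
d((30, 8), (12, -14)) = 28.4253
d((30, 8), (-11, -29)) = 55.2268
d((30, 8), (-17, 10)) = 47.0425
d((30, 8), (-27, -7)) = 58.9406
d((30, 8), (-8, -1)) = 39.0512
d((30, 8), (-21, -12)) = 54.7814
d((4, -3), (-1, -13)) = 11.1803
d((4, -3), (12, -14)) = 13.6015
d((4, -3), (-11, -29)) = 30.0167
d((4, -3), (-17, 10)) = 24.6982
d((4, -3), (-27, -7)) = 31.257
d((4, -3), (-8, -1)) = 12.1655
d((4, -3), (-21, -12)) = 26.5707
d((-1, -13), (12, -14)) = 13.0384
d((-1, -13), (-11, -29)) = 18.868
d((-1, -13), (-17, 10)) = 28.0179
d((-1, -13), (-27, -7)) = 26.6833
d((-1, -13), (-8, -1)) = 13.8924
d((-1, -13), (-21, -12)) = 20.025
d((12, -14), (-11, -29)) = 27.4591
d((12, -14), (-17, 10)) = 37.6431
d((12, -14), (-27, -7)) = 39.6232
d((12, -14), (-8, -1)) = 23.8537
d((12, -14), (-21, -12)) = 33.0606
d((-11, -29), (-17, 10)) = 39.4588
d((-11, -29), (-27, -7)) = 27.2029
d((-11, -29), (-8, -1)) = 28.1603
d((-11, -29), (-21, -12)) = 19.7231
d((-17, 10), (-27, -7)) = 19.7231
d((-17, 10), (-8, -1)) = 14.2127
d((-17, 10), (-21, -12)) = 22.3607
d((-27, -7), (-8, -1)) = 19.9249
d((-27, -7), (-21, -12)) = 7.8102 <-- minimum
d((-8, -1), (-21, -12)) = 17.0294

Closest pair: (-27, -7) and (-21, -12) with distance 7.8102

The closest pair is (-27, -7) and (-21, -12) with Euclidean distance 7.8102. For 9 points, brute-force pairwise comparison is shown above. For large n, the divide-and-conquer algorithm (sort by x, recurse on halves, check the dividing strip) achieves O(n log n).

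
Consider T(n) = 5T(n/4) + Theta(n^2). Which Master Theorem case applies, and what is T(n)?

Master Theorem for T(n) = 5T(n/4) + O(n^2):

a = 5, b = 4, c = 2
log_b(a) = log_4(5) = 1.1610

Case 3: c = 2 > log_4(5) = 1.1610
T(n) = O(n^2) = O(n^2)

For T(n) = 5T(n/4) + O(n^2): log_4(5) = 1.1610. This is Case 3 of the Master Theorem (c > log_b(a), work dominated by root), giving O(n^2).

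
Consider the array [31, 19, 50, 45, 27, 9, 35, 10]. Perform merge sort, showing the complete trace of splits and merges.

Merge sort trace:

Split: [31, 19, 50, 45, 27, 9, 35, 10] -> [31, 19, 50, 45] and [27, 9, 35, 10]
  Split: [31, 19, 50, 45] -> [31, 19] and [50, 45]
    Split: [31, 19] -> [31] and [19]
    Merge: [31] + [19] -> [19, 31]
    Split: [50, 45] -> [50] and [45]
    Merge: [50] + [45] -> [45, 50]
  Merge: [19, 31] + [45, 50] -> [19, 31, 45, 50]
  Split: [27, 9, 35, 10] -> [27, 9] and [35, 10]
    Split: [27, 9] -> [27] and [9]
    Merge: [27] + [9] -> [9, 27]
    Split: [35, 10] -> [35] and [10]
    Merge: [35] + [10] -> [10, 35]
  Merge: [9, 27] + [10, 35] -> [9, 10, 27, 35]
Merge: [19, 31, 45, 50] + [9, 10, 27, 35] -> [9, 10, 19, 27, 31, 35, 45, 50]

Final sorted array: [9, 10, 19, 27, 31, 35, 45, 50]

The merge sort proceeds by recursively splitting the array and merging sorted halves.
After all merges, the sorted array is [9, 10, 19, 27, 31, 35, 45, 50].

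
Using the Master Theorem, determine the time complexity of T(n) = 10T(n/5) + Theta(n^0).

Master Theorem for T(n) = 10T(n/5) + O(n^0):

a = 10, b = 5, c = 0
log_b(a) = log_5(10) = 1.4307

Case 1: c = 0 < log_5(10) = 1.4307
T(n) = O(n^(log_5 10))

For T(n) = 10T(n/5) + O(n^0): log_5(10) = 1.4307. This is Case 1 of the Master Theorem (c < log_b(a), work dominated by leaves), giving O(n^(log_5 10)).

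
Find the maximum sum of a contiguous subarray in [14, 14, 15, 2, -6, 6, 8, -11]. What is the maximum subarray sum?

Using Kadane's algorithm on [14, 14, 15, 2, -6, 6, 8, -11]:

Scanning through the array:
Position 1 (value 14): max_ending_here = 28, max_so_far = 28
Position 2 (value 15): max_ending_here = 43, max_so_far = 43
Position 3 (value 2): max_ending_here = 45, max_so_far = 45
Position 4 (value -6): max_ending_here = 39, max_so_far = 45
Position 5 (value 6): max_ending_here = 45, max_so_far = 45
Position 6 (value 8): max_ending_here = 53, max_so_far = 53
Position 7 (value -11): max_ending_here = 42, max_so_far = 53

Maximum subarray: [14, 14, 15, 2, -6, 6, 8]
Maximum sum: 53

The maximum subarray is [14, 14, 15, 2, -6, 6, 8] with sum 53. This subarray runs from index 0 to index 6.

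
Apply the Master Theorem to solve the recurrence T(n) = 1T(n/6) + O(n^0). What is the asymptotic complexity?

Master Theorem for T(n) = 1T(n/6) + O(n^0):

a = 1, b = 6, c = 0
log_b(a) = log_6(1) = 0.0000

Case 2: c = 0 = log_6(1) = 0.0000
T(n) = O(n^0 log n) = O(log n)

For T(n) = 1T(n/6) + O(n^0): log_6(1) = 0.0000. This is Case 2 of the Master Theorem (c = log_b(a), equal work at all levels), giving O(log n).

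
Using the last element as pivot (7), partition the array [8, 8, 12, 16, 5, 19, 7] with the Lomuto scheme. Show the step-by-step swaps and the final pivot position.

Lomuto partition with pivot = 7:

Initial array: [8, 8, 12, 16, 5, 19, 7]

arr[0]=8 > 7: no swap
arr[1]=8 > 7: no swap
arr[2]=12 > 7: no swap
arr[3]=16 > 7: no swap
arr[4]=5 <= 7: swap with position 0, array becomes [5, 8, 12, 16, 8, 19, 7]
arr[5]=19 > 7: no swap

Place pivot at position 1: [5, 7, 12, 16, 8, 19, 8]
Pivot position: 1

After partitioning with pivot 7, the array becomes [5, 7, 12, 16, 8, 19, 8]. The pivot is placed at index 1. All elements to the left of the pivot are <= 7, and all elements to the right are > 7.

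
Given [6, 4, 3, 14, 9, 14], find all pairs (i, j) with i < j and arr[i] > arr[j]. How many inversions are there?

Finding inversions in [6, 4, 3, 14, 9, 14]:

(0, 1): arr[0]=6 > arr[1]=4
(0, 2): arr[0]=6 > arr[2]=3
(1, 2): arr[1]=4 > arr[2]=3
(3, 4): arr[3]=14 > arr[4]=9

Total inversions: 4

The array has 4 inversion(s): (0,1), (0,2), (1,2), (3,4). Each pair (i,j) satisfies i < j and arr[i] > arr[j].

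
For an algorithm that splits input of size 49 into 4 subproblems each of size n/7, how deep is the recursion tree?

For divide and conquer with division factor 7:

Problem sizes at each level:
Level 0: 49
Level 1: 7
Level 2: 1

The root is level 0 and the size-1 base case is level 2 (the tree spans levels 0 through 2, i.e. 3 levels counting the root), so the depth is the number of divisions: log_7(49) = 2

The recursion tree depth is log_7(49) = 2. At each level, the problem size is divided by 7, so it takes 2 divisions to reduce to a base case of size 1. The algorithm makes 4 recursive calls at each level.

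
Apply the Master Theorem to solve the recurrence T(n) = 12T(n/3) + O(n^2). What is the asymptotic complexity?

Master Theorem for T(n) = 12T(n/3) + O(n^2):

a = 12, b = 3, c = 2
log_b(a) = log_3(12) = 2.2619

Case 1: c = 2 < log_3(12) = 2.2619
T(n) = O(n^(log_3 12))

For T(n) = 12T(n/3) + O(n^2): log_3(12) = 2.2619. This is Case 1 of the Master Theorem (c < log_b(a), work dominated by leaves), giving O(n^(log_3 12)).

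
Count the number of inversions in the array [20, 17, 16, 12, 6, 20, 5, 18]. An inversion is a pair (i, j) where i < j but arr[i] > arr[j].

Finding inversions in [20, 17, 16, 12, 6, 20, 5, 18]:

(0, 1): arr[0]=20 > arr[1]=17
(0, 2): arr[0]=20 > arr[2]=16
(0, 3): arr[0]=20 > arr[3]=12
(0, 4): arr[0]=20 > arr[4]=6
(0, 6): arr[0]=20 > arr[6]=5
(0, 7): arr[0]=20 > arr[7]=18
(1, 2): arr[1]=17 > arr[2]=16
(1, 3): arr[1]=17 > arr[3]=12
(1, 4): arr[1]=17 > arr[4]=6
(1, 6): arr[1]=17 > arr[6]=5
(2, 3): arr[2]=16 > arr[3]=12
(2, 4): arr[2]=16 > arr[4]=6
(2, 6): arr[2]=16 > arr[6]=5
(3, 4): arr[3]=12 > arr[4]=6
(3, 6): arr[3]=12 > arr[6]=5
(4, 6): arr[4]=6 > arr[6]=5
(5, 6): arr[5]=20 > arr[6]=5
(5, 7): arr[5]=20 > arr[7]=18

Total inversions: 18

The array has 18 inversion(s): (0,1), (0,2), (0,3), (0,4), (0,6), (0,7), (1,2), (1,3), (1,4), (1,6), (2,3), (2,4), (2,6), (3,4), (3,6), (4,6), (5,6), (5,7). Each pair (i,j) satisfies i < j and arr[i] > arr[j].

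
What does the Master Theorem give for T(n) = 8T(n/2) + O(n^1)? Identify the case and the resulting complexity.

Master Theorem for T(n) = 8T(n/2) + O(n^1):

a = 8, b = 2, c = 1
log_b(a) = log_2(8) = 3.0000

Case 1: c = 1 < log_2(8) = 3.0000
T(n) = O(n^(log_2 8)) = O(n^3)

For T(n) = 8T(n/2) + O(n^1): log_2(8) = 3.0000. This is Case 1 of the Master Theorem (c < log_b(a), work dominated by leaves), giving O(n^3).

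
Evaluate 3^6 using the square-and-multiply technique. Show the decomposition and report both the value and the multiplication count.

Computing 3^6 by squaring (build up from 3^1; each line after the first costs one multiplication):

3^1 = 3
3^2 = (3^1)^2 = 3^2 = 9
3^3 = 3 * 3^2 = 3 * 9 = 27
3^6 = (3^3)^2 = 27^2 = 729

Result: 729
Multiplications needed: 3 (3 lines after 3^1)

3^6 = 729. Using exponentiation by squaring, this requires 3 multiplications. The key idea: if the exponent is even, square the half-power; if odd, multiply by the base once.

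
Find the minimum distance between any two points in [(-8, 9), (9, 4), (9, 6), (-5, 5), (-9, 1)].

Computing all pairwise distances among 5 points:

d((-8, 9), (9, 4)) = 17.72
d((-8, 9), (9, 6)) = 17.2627
d((-8, 9), (-5, 5)) = 5.0
d((-8, 9), (-9, 1)) = 8.0623
d((9, 4), (9, 6)) = 2.0 <-- minimum
d((9, 4), (-5, 5)) = 14.0357
d((9, 4), (-9, 1)) = 18.2483
d((9, 6), (-5, 5)) = 14.0357
d((9, 6), (-9, 1)) = 18.6815
d((-5, 5), (-9, 1)) = 5.6569

Closest pair: (9, 4) and (9, 6) with distance 2.0

The closest pair is (9, 4) and (9, 6) with Euclidean distance 2.0. For 5 points, brute-force pairwise comparison is shown above. For large n, the divide-and-conquer algorithm (sort by x, recurse on halves, check the dividing strip) achieves O(n log n).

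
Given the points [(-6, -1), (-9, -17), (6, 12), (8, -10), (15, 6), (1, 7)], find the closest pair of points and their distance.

Computing all pairwise distances among 6 points:

d((-6, -1), (-9, -17)) = 16.2788
d((-6, -1), (6, 12)) = 17.6918
d((-6, -1), (8, -10)) = 16.6433
d((-6, -1), (15, 6)) = 22.1359
d((-6, -1), (1, 7)) = 10.6301
d((-9, -17), (6, 12)) = 32.6497
d((-9, -17), (8, -10)) = 18.3848
d((-9, -17), (15, 6)) = 33.2415
d((-9, -17), (1, 7)) = 26.0
d((6, 12), (8, -10)) = 22.0907
d((6, 12), (15, 6)) = 10.8167
d((6, 12), (1, 7)) = 7.0711 <-- minimum
d((8, -10), (15, 6)) = 17.4642
d((8, -10), (1, 7)) = 18.3848
d((15, 6), (1, 7)) = 14.0357

Closest pair: (6, 12) and (1, 7) with distance 7.0711

The closest pair is (6, 12) and (1, 7) with Euclidean distance 7.0711. For 6 points, brute-force pairwise comparison is shown above. For large n, the divide-and-conquer algorithm (sort by x, recurse on halves, check the dividing strip) achieves O(n log n).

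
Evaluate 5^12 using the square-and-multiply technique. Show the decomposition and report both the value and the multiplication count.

Computing 5^12 by squaring (build up from 5^1; each line after the first costs one multiplication):

5^1 = 5
5^2 = (5^1)^2 = 5^2 = 25
5^3 = 5 * 5^2 = 5 * 25 = 125
5^6 = (5^3)^2 = 125^2 = 15625
5^12 = (5^6)^2 = 15625^2 = 244140625

Result: 244140625
Multiplications needed: 4 (4 lines after 5^1)

5^12 = 244140625. Using exponentiation by squaring, this requires 4 multiplications. The key idea: if the exponent is even, square the half-power; if odd, multiply by the base once.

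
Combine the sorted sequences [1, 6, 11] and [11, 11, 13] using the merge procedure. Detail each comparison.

Merging process:

Compare 1 vs 11: take 1 from left. Merged: [1]
Compare 6 vs 11: take 6 from left. Merged: [1, 6]
Compare 11 vs 11: take 11 from left. Merged: [1, 6, 11]
Append remaining from right: [11, 11, 13]. Merged: [1, 6, 11, 11, 11, 13]

Final merged array: [1, 6, 11, 11, 11, 13]
Total comparisons: 3

The merged array is [1, 6, 11, 11, 11, 13], requiring 3 comparisons. The merge step runs in O(n) time where n is the total number of elements.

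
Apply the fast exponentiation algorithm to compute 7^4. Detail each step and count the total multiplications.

Computing 7^4 by squaring (build up from 7^1; each line after the first costs one multiplication):

7^1 = 7
7^2 = (7^1)^2 = 7^2 = 49
7^4 = (7^2)^2 = 49^2 = 2401

Result: 2401
Multiplications needed: 2 (2 lines after 7^1)

7^4 = 2401. Using exponentiation by squaring, this requires 2 multiplications. The key idea: if the exponent is even, square the half-power; if odd, multiply by the base once.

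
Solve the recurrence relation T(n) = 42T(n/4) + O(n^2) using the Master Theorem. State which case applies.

Master Theorem for T(n) = 42T(n/4) + O(n^2):

a = 42, b = 4, c = 2
log_b(a) = log_4(42) = 2.6962

Case 1: c = 2 < log_4(42) = 2.6962
T(n) = O(n^(log_4 42))

For T(n) = 42T(n/4) + O(n^2): log_4(42) = 2.6962. This is Case 1 of the Master Theorem (c < log_b(a), work dominated by leaves), giving O(n^(log_4 42)).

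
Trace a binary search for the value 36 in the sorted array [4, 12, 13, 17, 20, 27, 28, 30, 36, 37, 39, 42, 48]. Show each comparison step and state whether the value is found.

Binary search for 36 in [4, 12, 13, 17, 20, 27, 28, 30, 36, 37, 39, 42, 48]:

lo=0, hi=12, mid=6, arr[mid]=28 -> 28 < 36, search right half
lo=7, hi=12, mid=9, arr[mid]=37 -> 37 > 36, search left half
lo=7, hi=8, mid=7, arr[mid]=30 -> 30 < 36, search right half
lo=8, hi=8, mid=8, arr[mid]=36 -> Found target at index 8!

Binary search finds 36 at index 8 after 4 comparisons. The search repeatedly halves the search space by comparing with the middle element.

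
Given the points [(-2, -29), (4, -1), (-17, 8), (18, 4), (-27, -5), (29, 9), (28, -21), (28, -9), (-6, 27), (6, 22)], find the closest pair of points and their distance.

Computing all pairwise distances among 10 points:

d((-2, -29), (4, -1)) = 28.6356
d((-2, -29), (-17, 8)) = 39.9249
d((-2, -29), (18, 4)) = 38.5876
d((-2, -29), (-27, -5)) = 34.6554
d((-2, -29), (29, 9)) = 49.0408
d((-2, -29), (28, -21)) = 31.0483
d((-2, -29), (28, -9)) = 36.0555
d((-2, -29), (-6, 27)) = 56.1427
d((-2, -29), (6, 22)) = 51.6236
d((4, -1), (-17, 8)) = 22.8473
d((4, -1), (18, 4)) = 14.8661
d((4, -1), (-27, -5)) = 31.257
d((4, -1), (29, 9)) = 26.9258
d((4, -1), (28, -21)) = 31.241
d((4, -1), (28, -9)) = 25.2982
d((4, -1), (-6, 27)) = 29.7321
d((4, -1), (6, 22)) = 23.0868
d((-17, 8), (18, 4)) = 35.2278
d((-17, 8), (-27, -5)) = 16.4012
d((-17, 8), (29, 9)) = 46.0109
d((-17, 8), (28, -21)) = 53.535
d((-17, 8), (28, -9)) = 48.1041
d((-17, 8), (-6, 27)) = 21.9545
d((-17, 8), (6, 22)) = 26.9258
d((18, 4), (-27, -5)) = 45.8912
d((18, 4), (29, 9)) = 12.083
d((18, 4), (28, -21)) = 26.9258
d((18, 4), (28, -9)) = 16.4012
d((18, 4), (-6, 27)) = 33.2415
d((18, 4), (6, 22)) = 21.6333
d((-27, -5), (29, 9)) = 57.7235
d((-27, -5), (28, -21)) = 57.28
d((-27, -5), (28, -9)) = 55.1453
d((-27, -5), (-6, 27)) = 38.2753
d((-27, -5), (6, 22)) = 42.638
d((29, 9), (28, -21)) = 30.0167
d((29, 9), (28, -9)) = 18.0278
d((29, 9), (-6, 27)) = 39.3573
d((29, 9), (6, 22)) = 26.4197
d((28, -21), (28, -9)) = 12.0 <-- minimum
d((28, -21), (-6, 27)) = 58.8218
d((28, -21), (6, 22)) = 48.3011
d((28, -9), (-6, 27)) = 49.5177
d((28, -9), (6, 22)) = 38.0132
d((-6, 27), (6, 22)) = 13.0

Closest pair: (28, -21) and (28, -9) with distance 12.0

The closest pair is (28, -21) and (28, -9) with Euclidean distance 12.0. For 10 points, brute-force pairwise comparison is shown above. For large n, the divide-and-conquer algorithm (sort by x, recurse on halves, check the dividing strip) achieves O(n log n).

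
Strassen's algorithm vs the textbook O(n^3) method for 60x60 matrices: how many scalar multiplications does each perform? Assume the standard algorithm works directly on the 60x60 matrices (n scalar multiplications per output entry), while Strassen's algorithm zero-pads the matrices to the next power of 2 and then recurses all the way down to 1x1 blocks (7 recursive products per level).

Matrix multiplication for 60x60 matrices:

Strassen's algorithm requires power-of-2 dimensions. Pad 60x60 to 64x64 (next power of 2).

Standard algorithm: 60^3 = 216000 multiplications
Strassen's algorithm: 7^(log2(64)) = 7^6 = 117649 multiplications
Savings: 216000 - 117649 = 98351 multiplications

Standard: 216000 multiplications (60^3). Strassen: 117649 multiplications (7^6, after padding to 64x64). Strassen reduces 8 recursive multiplications to 7 at each level.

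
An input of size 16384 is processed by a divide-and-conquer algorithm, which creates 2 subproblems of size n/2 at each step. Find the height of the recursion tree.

For divide and conquer with division factor 2:

Problem sizes at each level:
Level 0: 16384
Level 1: 8192
Level 2: 4096
Level 3: 2048
Level 4: 1024
Level 5: 512
Level 6: 256
Level 7: 128
Level 8: 64
Level 9: 32
Level 10: 16
Level 11: 8
Level 12: 4
Level 13: 2
Level 14: 1

The root is level 0 and the size-1 base case is level 14 (the tree spans levels 0 through 14, i.e. 15 levels counting the root), so the depth is the number of divisions: log_2(16384) = 14

The recursion tree depth is log_2(16384) = 14. At each level, the problem size is divided by 2, so it takes 14 divisions to reduce to a base case of size 1. The algorithm makes 2 recursive calls at each level.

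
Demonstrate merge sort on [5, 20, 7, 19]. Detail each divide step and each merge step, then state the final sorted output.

Merge sort trace:

Split: [5, 20, 7, 19] -> [5, 20] and [7, 19]
  Split: [5, 20] -> [5] and [20]
  Merge: [5] + [20] -> [5, 20]
  Split: [7, 19] -> [7] and [19]
  Merge: [7] + [19] -> [7, 19]
Merge: [5, 20] + [7, 19] -> [5, 7, 19, 20]

Final sorted array: [5, 7, 19, 20]

The merge sort proceeds by recursively splitting the array and merging sorted halves.
After all merges, the sorted array is [5, 7, 19, 20].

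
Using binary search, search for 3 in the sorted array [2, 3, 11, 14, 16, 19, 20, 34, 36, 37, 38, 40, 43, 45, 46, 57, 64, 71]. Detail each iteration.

Binary search for 3 in [2, 3, 11, 14, 16, 19, 20, 34, 36, 37, 38, 40, 43, 45, 46, 57, 64, 71]:

lo=0, hi=17, mid=8, arr[mid]=36 -> 36 > 3, search left half
lo=0, hi=7, mid=3, arr[mid]=14 -> 14 > 3, search left half
lo=0, hi=2, mid=1, arr[mid]=3 -> Found target at index 1!

Binary search finds 3 at index 1 after 3 comparisons. The search repeatedly halves the search space by comparing with the middle element.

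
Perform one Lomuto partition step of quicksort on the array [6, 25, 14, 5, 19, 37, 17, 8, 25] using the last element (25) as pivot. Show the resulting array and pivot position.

Lomuto partition with pivot = 25:

Initial array: [6, 25, 14, 5, 19, 37, 17, 8, 25]

arr[0]=6 <= 25: swap with position 0, array becomes [6, 25, 14, 5, 19, 37, 17, 8, 25]
arr[1]=25 <= 25: swap with position 1, array becomes [6, 25, 14, 5, 19, 37, 17, 8, 25]
arr[2]=14 <= 25: swap with position 2, array becomes [6, 25, 14, 5, 19, 37, 17, 8, 25]
arr[3]=5 <= 25: swap with position 3, array becomes [6, 25, 14, 5, 19, 37, 17, 8, 25]
arr[4]=19 <= 25: swap with position 4, array becomes [6, 25, 14, 5, 19, 37, 17, 8, 25]
arr[5]=37 > 25: no swap
arr[6]=17 <= 25: swap with position 5, array becomes [6, 25, 14, 5, 19, 17, 37, 8, 25]
arr[7]=8 <= 25: swap with position 6, array becomes [6, 25, 14, 5, 19, 17, 8, 37, 25]

Place pivot at position 7: [6, 25, 14, 5, 19, 17, 8, 25, 37]
Pivot position: 7

After partitioning with pivot 25, the array becomes [6, 25, 14, 5, 19, 17, 8, 25, 37]. The pivot is placed at index 7. All elements to the left of the pivot are <= 25, and all elements to the right are > 25.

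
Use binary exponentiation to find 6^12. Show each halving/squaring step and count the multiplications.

Computing 6^12 by squaring (build up from 6^1; each line after the first costs one multiplication):

6^1 = 6
6^2 = (6^1)^2 = 6^2 = 36
6^3 = 6 * 6^2 = 6 * 36 = 216
6^6 = (6^3)^2 = 216^2 = 46656
6^12 = (6^6)^2 = 46656^2 = 2176782336

Result: 2176782336
Multiplications needed: 4 (4 lines after 6^1)

6^12 = 2176782336. Using exponentiation by squaring, this requires 4 multiplications. The key idea: if the exponent is even, square the half-power; if odd, multiply by the base once.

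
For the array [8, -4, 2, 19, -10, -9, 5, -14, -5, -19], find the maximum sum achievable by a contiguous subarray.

Using Kadane's algorithm on [8, -4, 2, 19, -10, -9, 5, -14, -5, -19]:

Scanning through the array:
Position 1 (value -4): max_ending_here = 4, max_so_far = 8
Position 2 (value 2): max_ending_here = 6, max_so_far = 8
Position 3 (value 19): max_ending_here = 25, max_so_far = 25
Position 4 (value -10): max_ending_here = 15, max_so_far = 25
Position 5 (value -9): max_ending_here = 6, max_so_far = 25
Position 6 (value 5): max_ending_here = 11, max_so_far = 25
Position 7 (value -14): max_ending_here = -3, max_so_far = 25
Position 8 (value -5): max_ending_here = -5, max_so_far = 25
Position 9 (value -19): max_ending_here = -19, max_so_far = 25

Maximum subarray: [8, -4, 2, 19]
Maximum sum: 25

The maximum subarray is [8, -4, 2, 19] with sum 25. This subarray runs from index 0 to index 3.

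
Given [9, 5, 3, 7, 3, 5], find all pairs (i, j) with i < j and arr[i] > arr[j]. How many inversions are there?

Finding inversions in [9, 5, 3, 7, 3, 5]:

(0, 1): arr[0]=9 > arr[1]=5
(0, 2): arr[0]=9 > arr[2]=3
(0, 3): arr[0]=9 > arr[3]=7
(0, 4): arr[0]=9 > arr[4]=3
(0, 5): arr[0]=9 > arr[5]=5
(1, 2): arr[1]=5 > arr[2]=3
(1, 4): arr[1]=5 > arr[4]=3
(3, 4): arr[3]=7 > arr[4]=3
(3, 5): arr[3]=7 > arr[5]=5

Total inversions: 9

The array has 9 inversion(s): (0,1), (0,2), (0,3), (0,4), (0,5), (1,2), (1,4), (3,4), (3,5). Each pair (i,j) satisfies i < j and arr[i] > arr[j].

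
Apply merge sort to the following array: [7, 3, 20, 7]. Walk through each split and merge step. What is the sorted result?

Merge sort trace:

Split: [7, 3, 20, 7] -> [7, 3] and [20, 7]
  Split: [7, 3] -> [7] and [3]
  Merge: [7] + [3] -> [3, 7]
  Split: [20, 7] -> [20] and [7]
  Merge: [20] + [7] -> [7, 20]
Merge: [3, 7] + [7, 20] -> [3, 7, 7, 20]

Final sorted array: [3, 7, 7, 20]

The merge sort proceeds by recursively splitting the array and merging sorted halves.
After all merges, the sorted array is [3, 7, 7, 20].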